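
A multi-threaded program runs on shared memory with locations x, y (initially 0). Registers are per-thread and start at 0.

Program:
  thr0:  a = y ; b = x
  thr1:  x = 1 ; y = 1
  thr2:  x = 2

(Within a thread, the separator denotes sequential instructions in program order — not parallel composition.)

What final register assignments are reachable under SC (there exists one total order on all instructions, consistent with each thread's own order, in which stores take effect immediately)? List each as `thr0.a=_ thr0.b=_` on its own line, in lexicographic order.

outcome vector order: (thr0.a,thr0.b)
|SC outcomes| = 5

thr0.a=0 thr0.b=0
thr0.a=0 thr0.b=1
thr0.a=0 thr0.b=2
thr0.a=1 thr0.b=1
thr0.a=1 thr0.b=2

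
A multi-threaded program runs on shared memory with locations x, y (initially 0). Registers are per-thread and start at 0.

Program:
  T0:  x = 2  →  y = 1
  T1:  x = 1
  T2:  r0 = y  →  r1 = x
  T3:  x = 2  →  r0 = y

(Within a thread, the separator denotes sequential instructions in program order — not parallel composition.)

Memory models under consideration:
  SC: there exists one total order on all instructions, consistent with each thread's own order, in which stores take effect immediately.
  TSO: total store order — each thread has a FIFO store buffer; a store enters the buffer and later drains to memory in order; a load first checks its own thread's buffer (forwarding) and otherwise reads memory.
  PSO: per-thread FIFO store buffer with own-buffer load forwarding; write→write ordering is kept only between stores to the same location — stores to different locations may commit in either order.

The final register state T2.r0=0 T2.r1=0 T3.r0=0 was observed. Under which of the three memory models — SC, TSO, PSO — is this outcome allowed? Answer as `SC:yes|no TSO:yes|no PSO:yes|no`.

SC:yes TSO:yes PSO:yes

outcome vector order: (T2.r0,T2.r1,T3.r0)
SC: 10 outcomes — {0/0/0, 0/0/1, 0/1/0, 0/1/1, 0/2/0, 0/2/1, 1/1/0, 1/1/1, 1/2/0, 1/2/1}
TSO: 10 outcomes — {0/0/0, 0/0/1, 0/1/0, 0/1/1, 0/2/0, 0/2/1, 1/1/0, 1/1/1, 1/2/0, 1/2/1}
PSO: 12 outcomes — {0/0/0, 0/0/1, 0/1/0, 0/1/1, 0/2/0, 0/2/1, 1/0/0, 1/0/1, 1/1/0, 1/1/1, 1/2/0, 1/2/1}
target 0/0/0 ∈ {SC,TSO,PSO}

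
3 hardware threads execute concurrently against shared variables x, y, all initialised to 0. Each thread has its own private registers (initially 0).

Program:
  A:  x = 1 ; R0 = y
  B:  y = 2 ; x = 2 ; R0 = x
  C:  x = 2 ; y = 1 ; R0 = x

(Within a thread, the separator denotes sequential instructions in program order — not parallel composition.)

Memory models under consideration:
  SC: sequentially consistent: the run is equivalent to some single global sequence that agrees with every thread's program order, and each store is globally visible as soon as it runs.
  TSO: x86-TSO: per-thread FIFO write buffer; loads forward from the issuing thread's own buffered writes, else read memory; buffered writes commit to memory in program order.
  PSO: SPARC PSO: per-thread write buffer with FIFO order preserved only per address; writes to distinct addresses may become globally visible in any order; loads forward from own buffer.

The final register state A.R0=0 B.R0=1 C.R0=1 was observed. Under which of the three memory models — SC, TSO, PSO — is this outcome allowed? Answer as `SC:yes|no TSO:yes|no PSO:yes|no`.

SC:no TSO:yes PSO:yes

outcome vector order: (A.R0,B.R0,C.R0)
SC: 10 outcomes — {0/2/1; 0/2/2; 1/1/1; 1/1/2; 1/2/1; 1/2/2; 2/1/1; 2/1/2; 2/2/1; 2/2/2}
TSO: 12 outcomes — {0/1/1; 0/1/2; 0/2/1; 0/2/2; 1/1/1; 1/1/2; 1/2/1; 1/2/2; 2/1/1; 2/1/2; 2/2/1; 2/2/2}
PSO: 12 outcomes — {0/1/1; 0/1/2; 0/2/1; 0/2/2; 1/1/1; 1/1/2; 1/2/1; 1/2/2; 2/1/1; 2/1/2; 2/2/1; 2/2/2}
target 0/1/1 ∈ {TSO,PSO}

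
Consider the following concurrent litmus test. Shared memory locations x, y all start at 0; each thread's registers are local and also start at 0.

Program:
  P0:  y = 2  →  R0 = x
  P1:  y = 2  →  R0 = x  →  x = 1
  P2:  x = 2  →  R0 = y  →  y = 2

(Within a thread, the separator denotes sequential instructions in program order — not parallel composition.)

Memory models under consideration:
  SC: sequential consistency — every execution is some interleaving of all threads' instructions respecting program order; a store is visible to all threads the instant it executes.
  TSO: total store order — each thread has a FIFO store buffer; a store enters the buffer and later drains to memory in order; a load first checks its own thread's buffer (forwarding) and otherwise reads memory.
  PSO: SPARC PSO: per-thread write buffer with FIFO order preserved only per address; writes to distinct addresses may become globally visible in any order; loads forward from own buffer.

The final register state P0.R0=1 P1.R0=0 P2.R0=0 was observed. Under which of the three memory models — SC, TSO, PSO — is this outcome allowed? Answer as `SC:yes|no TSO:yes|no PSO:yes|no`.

SC:no TSO:yes PSO:yes

outcome vector order: (P0.R0,P1.R0,P2.R0)
under SC → (0,0,2), (0,2,2), (1,0,2), (1,2,0), (1,2,2), (2,0,2), (2,2,0), (2,2,2)
under TSO → (0,0,0), (0,0,2), (0,2,0), (0,2,2), (1,0,0), (1,0,2), (1,2,0), (1,2,2), (2,0,0), (2,0,2), (2,2,0), (2,2,2)
under PSO → (0,0,0), (0,0,2), (0,2,0), (0,2,2), (1,0,0), (1,0,2), (1,2,0), (1,2,2), (2,0,0), (2,0,2), (2,2,0), (2,2,2)
target (1,0,0) ∈ {TSO,PSO}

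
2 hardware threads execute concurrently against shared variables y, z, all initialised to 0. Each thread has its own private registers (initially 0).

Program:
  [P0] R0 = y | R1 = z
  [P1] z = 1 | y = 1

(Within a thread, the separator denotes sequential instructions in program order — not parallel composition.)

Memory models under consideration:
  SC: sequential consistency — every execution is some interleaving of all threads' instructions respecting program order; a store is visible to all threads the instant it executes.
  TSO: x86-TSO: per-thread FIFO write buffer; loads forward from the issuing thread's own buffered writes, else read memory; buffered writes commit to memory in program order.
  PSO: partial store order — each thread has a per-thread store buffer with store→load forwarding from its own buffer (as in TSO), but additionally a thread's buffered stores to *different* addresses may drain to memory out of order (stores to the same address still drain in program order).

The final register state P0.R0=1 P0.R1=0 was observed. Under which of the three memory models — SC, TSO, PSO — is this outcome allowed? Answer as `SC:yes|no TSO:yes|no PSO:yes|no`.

SC:no TSO:no PSO:yes

outcome vector order: (P0.R0,P0.R1)
SC: 3 outcomes — {00; 01; 11}
TSO: 3 outcomes — {00; 01; 11}
PSO: 4 outcomes — {00; 01; 10; 11}
target 10 ∈ {PSO}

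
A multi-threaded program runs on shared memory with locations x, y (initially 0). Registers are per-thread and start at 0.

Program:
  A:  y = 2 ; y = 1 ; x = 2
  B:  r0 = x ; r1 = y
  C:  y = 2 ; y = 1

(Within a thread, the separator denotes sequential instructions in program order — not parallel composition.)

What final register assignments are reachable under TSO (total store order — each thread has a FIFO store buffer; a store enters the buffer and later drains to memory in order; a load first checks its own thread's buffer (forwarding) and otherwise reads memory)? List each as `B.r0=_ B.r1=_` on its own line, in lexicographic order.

outcome vector order: (B.r0,B.r1)
|TSO outcomes| = 5

B.r0=0 B.r1=0
B.r0=0 B.r1=1
B.r0=0 B.r1=2
B.r0=2 B.r1=1
B.r0=2 B.r1=2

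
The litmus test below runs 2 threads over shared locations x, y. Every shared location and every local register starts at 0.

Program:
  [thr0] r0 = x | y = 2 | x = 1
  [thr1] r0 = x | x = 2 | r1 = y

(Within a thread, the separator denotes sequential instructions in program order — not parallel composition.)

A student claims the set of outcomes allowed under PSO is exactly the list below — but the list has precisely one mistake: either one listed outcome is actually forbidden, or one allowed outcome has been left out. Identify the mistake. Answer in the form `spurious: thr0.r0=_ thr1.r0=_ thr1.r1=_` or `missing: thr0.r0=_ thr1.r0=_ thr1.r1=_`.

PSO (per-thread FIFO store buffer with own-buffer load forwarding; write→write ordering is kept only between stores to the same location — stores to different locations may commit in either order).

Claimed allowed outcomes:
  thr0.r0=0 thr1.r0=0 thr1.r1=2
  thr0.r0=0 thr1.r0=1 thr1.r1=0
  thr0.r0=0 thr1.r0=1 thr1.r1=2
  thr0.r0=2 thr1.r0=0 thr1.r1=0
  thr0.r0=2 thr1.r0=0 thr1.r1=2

outcome vector order: (thr0.r0,thr1.r0,thr1.r1)
PSO: 6 outcomes — {(0,0,0); (0,0,2); (0,1,0); (0,1,2); (2,0,0); (2,0,2)}
PSO∖claimed = {(0,0,0)}

missing: thr0.r0=0 thr1.r0=0 thr1.r1=0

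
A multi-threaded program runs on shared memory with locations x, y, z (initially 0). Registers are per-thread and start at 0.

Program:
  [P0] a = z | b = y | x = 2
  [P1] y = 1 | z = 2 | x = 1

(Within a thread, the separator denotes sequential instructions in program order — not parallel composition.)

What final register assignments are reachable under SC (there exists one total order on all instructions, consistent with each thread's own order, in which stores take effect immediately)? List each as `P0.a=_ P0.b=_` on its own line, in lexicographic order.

P0.a=0 P0.b=0
P0.a=0 P0.b=1
P0.a=2 P0.b=1

outcome vector order: (P0.a,P0.b)
|SC outcomes| = 3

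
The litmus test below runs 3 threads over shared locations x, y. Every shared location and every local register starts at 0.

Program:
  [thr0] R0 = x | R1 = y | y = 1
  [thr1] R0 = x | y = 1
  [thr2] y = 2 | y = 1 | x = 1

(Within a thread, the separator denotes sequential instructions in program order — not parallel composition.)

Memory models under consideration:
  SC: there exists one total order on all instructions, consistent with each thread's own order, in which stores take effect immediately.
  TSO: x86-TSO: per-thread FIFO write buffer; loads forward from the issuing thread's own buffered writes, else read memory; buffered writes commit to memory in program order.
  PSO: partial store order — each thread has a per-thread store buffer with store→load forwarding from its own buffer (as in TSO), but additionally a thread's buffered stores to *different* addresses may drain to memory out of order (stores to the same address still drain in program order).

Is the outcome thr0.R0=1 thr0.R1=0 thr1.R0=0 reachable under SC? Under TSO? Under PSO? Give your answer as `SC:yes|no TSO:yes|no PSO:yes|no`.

outcome vector order: (thr0.R0,thr0.R1,thr1.R0)
SC: 8 outcomes — {<0 0 0>, <0 0 1>, <0 1 0>, <0 1 1>, <0 2 0>, <0 2 1>, <1 1 0>, <1 1 1>}
TSO: 8 outcomes — {<0 0 0>, <0 0 1>, <0 1 0>, <0 1 1>, <0 2 0>, <0 2 1>, <1 1 0>, <1 1 1>}
PSO: 12 outcomes — {<0 0 0>, <0 0 1>, <0 1 0>, <0 1 1>, <0 2 0>, <0 2 1>, <1 0 0>, <1 0 1>, <1 1 0>, <1 1 1>, <1 2 0>, <1 2 1>}
target <1 0 0> ∈ {PSO}

SC:no TSO:no PSO:yes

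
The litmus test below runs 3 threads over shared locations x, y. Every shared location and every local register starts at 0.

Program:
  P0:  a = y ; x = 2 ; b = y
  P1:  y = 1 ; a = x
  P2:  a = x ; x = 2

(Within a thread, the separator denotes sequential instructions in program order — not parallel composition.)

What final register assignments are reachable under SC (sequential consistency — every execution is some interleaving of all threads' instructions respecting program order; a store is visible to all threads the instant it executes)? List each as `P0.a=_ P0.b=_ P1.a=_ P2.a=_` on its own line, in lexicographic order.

P0.a=0 P0.b=0 P1.a=2 P2.a=0
P0.a=0 P0.b=0 P1.a=2 P2.a=2
P0.a=0 P0.b=1 P1.a=0 P2.a=0
P0.a=0 P0.b=1 P1.a=0 P2.a=2
P0.a=0 P0.b=1 P1.a=2 P2.a=0
P0.a=0 P0.b=1 P1.a=2 P2.a=2
P0.a=1 P0.b=1 P1.a=0 P2.a=0
P0.a=1 P0.b=1 P1.a=0 P2.a=2
P0.a=1 P0.b=1 P1.a=2 P2.a=0
P0.a=1 P0.b=1 P1.a=2 P2.a=2

outcome vector order: (P0.a,P0.b,P1.a,P2.a)
|SC outcomes| = 10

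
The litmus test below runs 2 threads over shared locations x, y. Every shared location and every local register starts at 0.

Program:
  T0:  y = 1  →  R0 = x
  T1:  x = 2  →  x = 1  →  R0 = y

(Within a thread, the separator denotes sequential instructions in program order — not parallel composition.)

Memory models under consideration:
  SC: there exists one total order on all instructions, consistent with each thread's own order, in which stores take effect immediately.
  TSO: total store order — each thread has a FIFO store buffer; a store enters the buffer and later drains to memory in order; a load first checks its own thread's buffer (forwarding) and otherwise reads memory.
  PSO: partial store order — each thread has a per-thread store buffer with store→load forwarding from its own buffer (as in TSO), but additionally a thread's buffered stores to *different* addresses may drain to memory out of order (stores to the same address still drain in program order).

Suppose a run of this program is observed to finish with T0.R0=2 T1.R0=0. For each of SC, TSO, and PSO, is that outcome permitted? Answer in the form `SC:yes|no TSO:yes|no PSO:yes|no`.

SC:no TSO:yes PSO:yes

outcome vector order: (T0.R0,T1.R0)
SC: 4 outcomes — {01, 10, 11, 21}
TSO: 6 outcomes — {00, 01, 10, 11, 20, 21}
PSO: 6 outcomes — {00, 01, 10, 11, 20, 21}
target 20 ∈ {TSO,PSO}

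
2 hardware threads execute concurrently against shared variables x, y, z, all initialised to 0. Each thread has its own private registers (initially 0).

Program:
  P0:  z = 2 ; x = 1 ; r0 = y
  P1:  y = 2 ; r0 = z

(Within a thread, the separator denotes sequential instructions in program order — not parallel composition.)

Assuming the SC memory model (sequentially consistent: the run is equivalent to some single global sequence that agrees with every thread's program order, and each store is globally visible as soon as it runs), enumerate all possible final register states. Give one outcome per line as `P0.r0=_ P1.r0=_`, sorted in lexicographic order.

outcome vector order: (P0.r0,P1.r0)
|SC outcomes| = 3

P0.r0=0 P1.r0=2
P0.r0=2 P1.r0=0
P0.r0=2 P1.r0=2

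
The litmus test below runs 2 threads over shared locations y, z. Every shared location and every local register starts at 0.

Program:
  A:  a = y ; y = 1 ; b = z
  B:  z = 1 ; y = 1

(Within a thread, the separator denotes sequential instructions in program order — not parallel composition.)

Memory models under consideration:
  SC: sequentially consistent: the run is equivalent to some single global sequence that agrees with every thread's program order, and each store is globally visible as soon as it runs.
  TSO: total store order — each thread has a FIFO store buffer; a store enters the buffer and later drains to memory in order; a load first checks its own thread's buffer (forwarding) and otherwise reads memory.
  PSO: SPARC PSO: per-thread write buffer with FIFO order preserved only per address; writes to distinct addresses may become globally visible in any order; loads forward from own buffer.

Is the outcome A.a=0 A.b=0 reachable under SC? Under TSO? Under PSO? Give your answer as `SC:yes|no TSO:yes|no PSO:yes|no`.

SC:yes TSO:yes PSO:yes

outcome vector order: (A.a,A.b)
[SC] allowed = {<0 0>; <0 1>; <1 1>}
[TSO] allowed = {<0 0>; <0 1>; <1 1>}
[PSO] allowed = {<0 0>; <0 1>; <1 0>; <1 1>}
target <0 0> ∈ {SC,TSO,PSO}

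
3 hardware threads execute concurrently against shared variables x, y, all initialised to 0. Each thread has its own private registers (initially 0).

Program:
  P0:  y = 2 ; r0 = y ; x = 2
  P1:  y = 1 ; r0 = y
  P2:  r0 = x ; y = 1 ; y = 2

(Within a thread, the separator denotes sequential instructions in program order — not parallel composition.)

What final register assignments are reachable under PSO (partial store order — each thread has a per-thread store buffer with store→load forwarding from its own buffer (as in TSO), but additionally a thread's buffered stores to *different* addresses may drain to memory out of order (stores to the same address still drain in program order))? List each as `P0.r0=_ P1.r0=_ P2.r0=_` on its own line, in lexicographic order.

outcome vector order: (P0.r0,P1.r0,P2.r0)
|PSO outcomes| = 8

P0.r0=1 P1.r0=1 P2.r0=0
P0.r0=1 P1.r0=1 P2.r0=2
P0.r0=1 P1.r0=2 P2.r0=0
P0.r0=1 P1.r0=2 P2.r0=2
P0.r0=2 P1.r0=1 P2.r0=0
P0.r0=2 P1.r0=1 P2.r0=2
P0.r0=2 P1.r0=2 P2.r0=0
P0.r0=2 P1.r0=2 P2.r0=2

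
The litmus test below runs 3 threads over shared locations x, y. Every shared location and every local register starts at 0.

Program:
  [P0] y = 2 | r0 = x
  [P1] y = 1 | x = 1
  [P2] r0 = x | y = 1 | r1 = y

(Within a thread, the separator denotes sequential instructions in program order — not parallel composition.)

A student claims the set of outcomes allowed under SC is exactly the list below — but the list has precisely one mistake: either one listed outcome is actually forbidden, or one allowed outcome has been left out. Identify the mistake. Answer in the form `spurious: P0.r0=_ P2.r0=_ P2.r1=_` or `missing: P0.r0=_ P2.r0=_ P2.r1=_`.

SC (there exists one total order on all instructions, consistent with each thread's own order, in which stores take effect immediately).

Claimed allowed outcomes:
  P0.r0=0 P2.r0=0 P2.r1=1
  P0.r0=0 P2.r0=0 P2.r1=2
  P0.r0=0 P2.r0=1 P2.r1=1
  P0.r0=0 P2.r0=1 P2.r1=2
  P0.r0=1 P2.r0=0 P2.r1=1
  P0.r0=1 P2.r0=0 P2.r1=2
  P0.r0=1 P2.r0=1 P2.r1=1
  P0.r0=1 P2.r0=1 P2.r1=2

outcome vector order: (P0.r0,P2.r0,P2.r1)
SC: 7 outcomes — {001; 002; 011; 101; 102; 111; 112}
claimed∖SC = {012}

spurious: P0.r0=0 P2.r0=1 P2.r1=2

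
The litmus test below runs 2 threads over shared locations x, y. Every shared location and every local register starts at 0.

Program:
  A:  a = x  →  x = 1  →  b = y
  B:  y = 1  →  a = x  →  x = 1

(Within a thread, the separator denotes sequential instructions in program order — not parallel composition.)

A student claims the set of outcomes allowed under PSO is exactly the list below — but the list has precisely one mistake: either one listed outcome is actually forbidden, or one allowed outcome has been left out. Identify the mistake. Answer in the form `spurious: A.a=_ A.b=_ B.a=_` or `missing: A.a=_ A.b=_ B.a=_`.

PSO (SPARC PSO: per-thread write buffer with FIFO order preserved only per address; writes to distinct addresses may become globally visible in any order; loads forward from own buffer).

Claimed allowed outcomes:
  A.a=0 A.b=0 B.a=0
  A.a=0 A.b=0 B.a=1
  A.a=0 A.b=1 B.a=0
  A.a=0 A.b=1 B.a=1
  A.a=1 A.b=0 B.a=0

outcome vector order: (A.a,A.b,B.a)
[PSO] allowed = {000; 001; 010; 011; 100; 110}
PSO∖claimed = {110}

missing: A.a=1 A.b=1 B.a=0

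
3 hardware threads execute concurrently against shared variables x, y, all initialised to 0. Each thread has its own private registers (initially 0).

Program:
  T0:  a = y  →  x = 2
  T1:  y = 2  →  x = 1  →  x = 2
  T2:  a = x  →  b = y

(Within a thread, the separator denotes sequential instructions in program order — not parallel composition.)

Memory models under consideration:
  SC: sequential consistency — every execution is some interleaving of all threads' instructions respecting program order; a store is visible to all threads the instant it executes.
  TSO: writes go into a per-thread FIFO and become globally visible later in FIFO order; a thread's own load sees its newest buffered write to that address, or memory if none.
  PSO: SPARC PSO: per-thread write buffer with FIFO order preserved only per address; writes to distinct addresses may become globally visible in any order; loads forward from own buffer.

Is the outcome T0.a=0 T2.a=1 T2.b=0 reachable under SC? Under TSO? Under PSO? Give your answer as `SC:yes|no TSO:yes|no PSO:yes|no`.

SC:no TSO:no PSO:yes

outcome vector order: (T0.a,T2.a,T2.b)
[SC] allowed = {0/0/0, 0/0/2, 0/1/2, 0/2/0, 0/2/2, 2/0/0, 2/0/2, 2/1/2, 2/2/2}
[TSO] allowed = {0/0/0, 0/0/2, 0/1/2, 0/2/0, 0/2/2, 2/0/0, 2/0/2, 2/1/2, 2/2/2}
[PSO] allowed = {0/0/0, 0/0/2, 0/1/0, 0/1/2, 0/2/0, 0/2/2, 2/0/0, 2/0/2, 2/1/0, 2/1/2, 2/2/0, 2/2/2}
target 0/1/0 ∈ {PSO}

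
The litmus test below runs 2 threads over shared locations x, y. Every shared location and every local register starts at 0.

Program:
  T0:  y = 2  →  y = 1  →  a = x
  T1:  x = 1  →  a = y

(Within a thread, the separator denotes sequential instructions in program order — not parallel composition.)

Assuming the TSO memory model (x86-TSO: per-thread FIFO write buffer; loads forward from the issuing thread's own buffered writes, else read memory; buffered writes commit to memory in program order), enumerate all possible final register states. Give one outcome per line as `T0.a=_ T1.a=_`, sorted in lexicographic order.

T0.a=0 T1.a=0
T0.a=0 T1.a=1
T0.a=0 T1.a=2
T0.a=1 T1.a=0
T0.a=1 T1.a=1
T0.a=1 T1.a=2

outcome vector order: (T0.a,T1.a)
|TSO outcomes| = 6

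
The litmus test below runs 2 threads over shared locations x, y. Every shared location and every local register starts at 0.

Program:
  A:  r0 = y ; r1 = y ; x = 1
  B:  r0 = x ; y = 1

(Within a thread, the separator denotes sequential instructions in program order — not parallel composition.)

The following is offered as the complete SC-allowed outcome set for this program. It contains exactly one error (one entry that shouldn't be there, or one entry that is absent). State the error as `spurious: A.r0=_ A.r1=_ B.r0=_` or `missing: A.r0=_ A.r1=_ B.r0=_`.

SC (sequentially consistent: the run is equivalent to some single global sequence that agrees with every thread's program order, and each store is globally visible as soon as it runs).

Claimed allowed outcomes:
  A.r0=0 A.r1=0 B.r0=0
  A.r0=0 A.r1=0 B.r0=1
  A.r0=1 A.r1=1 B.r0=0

missing: A.r0=0 A.r1=1 B.r0=0

outcome vector order: (A.r0,A.r1,B.r0)
[SC] allowed = {(0,0,0) (0,0,1) (0,1,0) (1,1,0)}
SC∖claimed = {(0,1,0)}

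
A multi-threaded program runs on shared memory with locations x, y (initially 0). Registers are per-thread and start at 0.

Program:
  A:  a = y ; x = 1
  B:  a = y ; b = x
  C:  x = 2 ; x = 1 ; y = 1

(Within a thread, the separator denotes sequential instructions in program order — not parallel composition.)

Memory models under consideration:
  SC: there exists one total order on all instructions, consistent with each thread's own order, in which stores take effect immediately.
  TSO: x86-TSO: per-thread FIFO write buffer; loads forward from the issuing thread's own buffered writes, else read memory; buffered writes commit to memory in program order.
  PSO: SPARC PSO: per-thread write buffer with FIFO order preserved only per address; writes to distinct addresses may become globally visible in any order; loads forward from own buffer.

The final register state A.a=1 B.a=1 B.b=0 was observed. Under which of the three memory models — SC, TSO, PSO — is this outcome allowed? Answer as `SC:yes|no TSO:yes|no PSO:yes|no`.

outcome vector order: (A.a,B.a,B.b)
SC (8): (0,0,0) (0,0,1) (0,0,2) (0,1,1) (1,0,0) (1,0,1) (1,0,2) (1,1,1)
TSO (8): (0,0,0) (0,0,1) (0,0,2) (0,1,1) (1,0,0) (1,0,1) (1,0,2) (1,1,1)
PSO (12): (0,0,0) (0,0,1) (0,0,2) (0,1,0) (0,1,1) (0,1,2) (1,0,0) (1,0,1) (1,0,2) (1,1,0) (1,1,1) (1,1,2)
target (1,1,0) ∈ {PSO}

SC:no TSO:no PSO:yes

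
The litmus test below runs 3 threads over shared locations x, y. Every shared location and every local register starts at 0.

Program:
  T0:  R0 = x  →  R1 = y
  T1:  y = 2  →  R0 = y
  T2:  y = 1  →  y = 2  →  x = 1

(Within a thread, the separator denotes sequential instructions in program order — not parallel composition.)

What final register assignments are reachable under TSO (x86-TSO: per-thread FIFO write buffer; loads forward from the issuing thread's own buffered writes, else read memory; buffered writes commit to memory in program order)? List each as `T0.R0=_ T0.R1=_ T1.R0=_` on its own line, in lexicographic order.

outcome vector order: (T0.R0,T0.R1,T1.R0)
|TSO outcomes| = 8

T0.R0=0 T0.R1=0 T1.R0=1
T0.R0=0 T0.R1=0 T1.R0=2
T0.R0=0 T0.R1=1 T1.R0=1
T0.R0=0 T0.R1=1 T1.R0=2
T0.R0=0 T0.R1=2 T1.R0=1
T0.R0=0 T0.R1=2 T1.R0=2
T0.R0=1 T0.R1=2 T1.R0=1
T0.R0=1 T0.R1=2 T1.R0=2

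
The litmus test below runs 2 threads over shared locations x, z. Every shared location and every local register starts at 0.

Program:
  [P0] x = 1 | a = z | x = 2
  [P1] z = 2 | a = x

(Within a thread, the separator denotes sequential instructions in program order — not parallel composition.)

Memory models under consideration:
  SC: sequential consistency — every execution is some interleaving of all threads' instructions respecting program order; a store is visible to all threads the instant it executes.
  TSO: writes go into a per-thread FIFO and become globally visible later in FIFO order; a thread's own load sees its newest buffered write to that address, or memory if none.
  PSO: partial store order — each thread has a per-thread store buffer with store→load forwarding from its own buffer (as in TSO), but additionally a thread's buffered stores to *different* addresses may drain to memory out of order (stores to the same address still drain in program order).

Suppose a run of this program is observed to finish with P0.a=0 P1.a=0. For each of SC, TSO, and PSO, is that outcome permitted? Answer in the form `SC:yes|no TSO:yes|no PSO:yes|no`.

SC:no TSO:yes PSO:yes

outcome vector order: (P0.a,P1.a)
[SC] allowed = {01; 02; 20; 21; 22}
[TSO] allowed = {00; 01; 02; 20; 21; 22}
[PSO] allowed = {00; 01; 02; 20; 21; 22}
target 00 ∈ {TSO,PSO}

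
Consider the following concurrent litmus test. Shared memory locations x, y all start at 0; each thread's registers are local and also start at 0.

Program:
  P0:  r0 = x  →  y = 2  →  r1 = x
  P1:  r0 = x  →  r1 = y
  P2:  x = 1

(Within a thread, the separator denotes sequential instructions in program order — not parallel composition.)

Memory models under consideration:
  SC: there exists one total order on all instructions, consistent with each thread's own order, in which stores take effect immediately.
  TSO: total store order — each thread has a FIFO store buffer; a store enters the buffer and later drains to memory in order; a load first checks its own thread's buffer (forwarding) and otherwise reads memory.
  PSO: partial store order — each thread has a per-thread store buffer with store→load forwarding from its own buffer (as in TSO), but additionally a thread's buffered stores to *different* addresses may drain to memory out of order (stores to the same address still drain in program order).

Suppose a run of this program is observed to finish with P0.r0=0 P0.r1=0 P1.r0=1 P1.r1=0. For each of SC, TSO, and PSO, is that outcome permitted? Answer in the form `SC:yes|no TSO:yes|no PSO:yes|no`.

SC:no TSO:yes PSO:yes

outcome vector order: (P0.r0,P0.r1,P1.r0,P1.r1)
[SC] allowed = {<0 0 0 0>, <0 0 0 2>, <0 0 1 2>, <0 1 0 0>, <0 1 0 2>, <0 1 1 0>, <0 1 1 2>, <1 1 0 0>, <1 1 0 2>, <1 1 1 0>, <1 1 1 2>}
[TSO] allowed = {<0 0 0 0>, <0 0 0 2>, <0 0 1 0>, <0 0 1 2>, <0 1 0 0>, <0 1 0 2>, <0 1 1 0>, <0 1 1 2>, <1 1 0 0>, <1 1 0 2>, <1 1 1 0>, <1 1 1 2>}
[PSO] allowed = {<0 0 0 0>, <0 0 0 2>, <0 0 1 0>, <0 0 1 2>, <0 1 0 0>, <0 1 0 2>, <0 1 1 0>, <0 1 1 2>, <1 1 0 0>, <1 1 0 2>, <1 1 1 0>, <1 1 1 2>}
target <0 0 1 0> ∈ {TSO,PSO}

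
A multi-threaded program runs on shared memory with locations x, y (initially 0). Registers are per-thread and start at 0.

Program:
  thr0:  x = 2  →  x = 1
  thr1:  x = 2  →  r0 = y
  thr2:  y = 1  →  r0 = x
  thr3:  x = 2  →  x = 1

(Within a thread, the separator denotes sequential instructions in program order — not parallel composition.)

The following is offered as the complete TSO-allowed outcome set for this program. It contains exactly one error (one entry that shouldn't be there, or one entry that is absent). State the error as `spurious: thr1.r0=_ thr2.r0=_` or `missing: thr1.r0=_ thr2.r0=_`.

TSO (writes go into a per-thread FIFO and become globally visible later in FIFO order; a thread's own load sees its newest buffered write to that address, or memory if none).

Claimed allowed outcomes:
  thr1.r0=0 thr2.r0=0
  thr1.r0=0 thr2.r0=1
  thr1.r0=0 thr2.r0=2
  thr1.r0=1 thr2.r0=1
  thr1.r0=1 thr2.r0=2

missing: thr1.r0=1 thr2.r0=0

outcome vector order: (thr1.r0,thr2.r0)
[TSO] allowed = {00, 01, 02, 10, 11, 12}
TSO∖claimed = {10}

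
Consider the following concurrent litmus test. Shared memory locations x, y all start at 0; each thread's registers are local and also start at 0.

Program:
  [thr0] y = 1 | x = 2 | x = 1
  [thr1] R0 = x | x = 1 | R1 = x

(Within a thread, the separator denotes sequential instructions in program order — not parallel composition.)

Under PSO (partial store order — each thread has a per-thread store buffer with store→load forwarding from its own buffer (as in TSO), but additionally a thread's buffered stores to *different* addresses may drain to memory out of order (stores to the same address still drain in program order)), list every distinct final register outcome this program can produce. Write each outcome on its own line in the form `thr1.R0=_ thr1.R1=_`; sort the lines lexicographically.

outcome vector order: (thr1.R0,thr1.R1)
|PSO outcomes| = 4

thr1.R0=0 thr1.R1=1
thr1.R0=0 thr1.R1=2
thr1.R0=1 thr1.R1=1
thr1.R0=2 thr1.R1=1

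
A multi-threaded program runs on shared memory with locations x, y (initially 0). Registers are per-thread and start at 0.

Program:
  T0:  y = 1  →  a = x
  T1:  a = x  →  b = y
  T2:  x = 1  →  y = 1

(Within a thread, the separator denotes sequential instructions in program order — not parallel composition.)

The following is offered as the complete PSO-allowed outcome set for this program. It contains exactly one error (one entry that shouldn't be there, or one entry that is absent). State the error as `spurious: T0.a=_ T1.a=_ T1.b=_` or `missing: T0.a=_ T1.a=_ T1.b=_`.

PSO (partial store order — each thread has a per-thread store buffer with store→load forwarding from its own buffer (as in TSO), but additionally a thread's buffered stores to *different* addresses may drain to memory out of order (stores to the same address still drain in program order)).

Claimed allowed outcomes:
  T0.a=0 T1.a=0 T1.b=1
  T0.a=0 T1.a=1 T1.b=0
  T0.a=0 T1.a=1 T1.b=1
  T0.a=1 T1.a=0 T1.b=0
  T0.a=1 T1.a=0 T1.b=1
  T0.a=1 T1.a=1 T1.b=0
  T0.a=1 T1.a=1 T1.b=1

outcome vector order: (T0.a,T1.a,T1.b)
PSO: 8 outcomes — {0/0/0, 0/0/1, 0/1/0, 0/1/1, 1/0/0, 1/0/1, 1/1/0, 1/1/1}
PSO∖claimed = {0/0/0}

missing: T0.a=0 T1.a=0 T1.b=0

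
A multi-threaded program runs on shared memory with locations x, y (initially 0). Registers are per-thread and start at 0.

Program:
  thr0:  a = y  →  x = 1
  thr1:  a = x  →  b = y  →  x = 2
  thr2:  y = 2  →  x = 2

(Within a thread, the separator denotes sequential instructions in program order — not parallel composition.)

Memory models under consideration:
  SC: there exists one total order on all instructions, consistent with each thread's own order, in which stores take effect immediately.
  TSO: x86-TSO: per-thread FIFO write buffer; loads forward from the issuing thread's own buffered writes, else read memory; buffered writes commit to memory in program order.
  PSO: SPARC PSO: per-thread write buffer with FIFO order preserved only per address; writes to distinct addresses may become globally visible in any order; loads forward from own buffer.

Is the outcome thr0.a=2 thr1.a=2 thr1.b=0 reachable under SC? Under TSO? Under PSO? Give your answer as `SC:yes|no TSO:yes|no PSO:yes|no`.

SC:no TSO:no PSO:yes

outcome vector order: (thr0.a,thr1.a,thr1.b)
SC (9): 0/0/0; 0/0/2; 0/1/0; 0/1/2; 0/2/2; 2/0/0; 2/0/2; 2/1/2; 2/2/2
TSO (9): 0/0/0; 0/0/2; 0/1/0; 0/1/2; 0/2/2; 2/0/0; 2/0/2; 2/1/2; 2/2/2
PSO (11): 0/0/0; 0/0/2; 0/1/0; 0/1/2; 0/2/0; 0/2/2; 2/0/0; 2/0/2; 2/1/2; 2/2/0; 2/2/2
target 2/2/0 ∈ {PSO}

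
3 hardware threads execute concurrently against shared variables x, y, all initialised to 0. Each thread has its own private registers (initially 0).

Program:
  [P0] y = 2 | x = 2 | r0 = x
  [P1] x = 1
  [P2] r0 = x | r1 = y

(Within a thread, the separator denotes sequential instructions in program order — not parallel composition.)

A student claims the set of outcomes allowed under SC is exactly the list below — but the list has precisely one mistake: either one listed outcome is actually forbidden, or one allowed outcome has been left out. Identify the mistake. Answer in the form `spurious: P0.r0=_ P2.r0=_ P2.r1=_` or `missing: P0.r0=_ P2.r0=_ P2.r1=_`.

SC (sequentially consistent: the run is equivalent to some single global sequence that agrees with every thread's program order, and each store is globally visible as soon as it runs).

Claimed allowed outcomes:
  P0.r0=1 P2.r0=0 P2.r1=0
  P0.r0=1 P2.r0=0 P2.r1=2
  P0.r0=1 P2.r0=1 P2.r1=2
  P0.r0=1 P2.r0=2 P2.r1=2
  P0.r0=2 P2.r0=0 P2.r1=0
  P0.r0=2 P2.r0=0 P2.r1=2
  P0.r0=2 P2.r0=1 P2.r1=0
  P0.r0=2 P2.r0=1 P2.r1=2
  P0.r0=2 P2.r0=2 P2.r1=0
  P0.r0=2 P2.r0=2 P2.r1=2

spurious: P0.r0=2 P2.r0=2 P2.r1=0

outcome vector order: (P0.r0,P2.r0,P2.r1)
[SC] allowed = {1/0/0, 1/0/2, 1/1/2, 1/2/2, 2/0/0, 2/0/2, 2/1/0, 2/1/2, 2/2/2}
claimed∖SC = {2/2/0}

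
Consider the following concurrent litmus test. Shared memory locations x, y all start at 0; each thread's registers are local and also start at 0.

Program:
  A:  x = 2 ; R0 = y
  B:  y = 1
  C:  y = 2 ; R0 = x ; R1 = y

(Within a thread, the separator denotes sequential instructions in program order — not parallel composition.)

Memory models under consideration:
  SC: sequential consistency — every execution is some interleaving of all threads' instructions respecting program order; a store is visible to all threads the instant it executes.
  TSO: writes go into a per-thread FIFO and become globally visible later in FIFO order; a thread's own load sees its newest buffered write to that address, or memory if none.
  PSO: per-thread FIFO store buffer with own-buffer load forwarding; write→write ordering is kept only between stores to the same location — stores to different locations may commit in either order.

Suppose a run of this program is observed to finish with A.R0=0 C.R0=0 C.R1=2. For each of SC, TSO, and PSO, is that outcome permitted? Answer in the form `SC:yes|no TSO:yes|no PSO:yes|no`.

SC:no TSO:yes PSO:yes

outcome vector order: (A.R0,C.R0,C.R1)
SC: 10 outcomes — {021; 022; 101; 102; 121; 122; 201; 202; 221; 222}
TSO: 12 outcomes — {001; 002; 021; 022; 101; 102; 121; 122; 201; 202; 221; 222}
PSO: 12 outcomes — {001; 002; 021; 022; 101; 102; 121; 122; 201; 202; 221; 222}
target 002 ∈ {TSO,PSO}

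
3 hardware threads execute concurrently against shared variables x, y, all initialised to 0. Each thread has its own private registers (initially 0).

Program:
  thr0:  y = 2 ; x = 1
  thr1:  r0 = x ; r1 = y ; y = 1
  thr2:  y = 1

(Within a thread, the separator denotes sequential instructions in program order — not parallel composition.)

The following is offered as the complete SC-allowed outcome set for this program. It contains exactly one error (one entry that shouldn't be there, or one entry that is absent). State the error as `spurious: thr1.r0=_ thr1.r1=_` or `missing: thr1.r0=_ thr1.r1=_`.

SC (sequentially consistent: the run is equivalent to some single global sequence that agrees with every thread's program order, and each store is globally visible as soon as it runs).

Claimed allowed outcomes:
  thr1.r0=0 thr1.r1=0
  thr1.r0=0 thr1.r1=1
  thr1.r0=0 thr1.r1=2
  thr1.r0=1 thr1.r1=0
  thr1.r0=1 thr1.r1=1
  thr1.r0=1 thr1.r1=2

spurious: thr1.r0=1 thr1.r1=0

outcome vector order: (thr1.r0,thr1.r1)
SC (5): (0,0) (0,1) (0,2) (1,1) (1,2)
claimed∖SC = {(1,0)}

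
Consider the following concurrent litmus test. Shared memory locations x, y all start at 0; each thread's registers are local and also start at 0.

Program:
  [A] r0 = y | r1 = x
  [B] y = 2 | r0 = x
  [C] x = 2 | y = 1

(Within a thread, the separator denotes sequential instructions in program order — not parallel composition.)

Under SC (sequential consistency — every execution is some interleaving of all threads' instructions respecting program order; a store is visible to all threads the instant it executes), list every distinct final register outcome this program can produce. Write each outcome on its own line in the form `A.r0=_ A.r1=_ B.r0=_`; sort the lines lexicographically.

outcome vector order: (A.r0,A.r1,B.r0)
|SC outcomes| = 10

A.r0=0 A.r1=0 B.r0=0
A.r0=0 A.r1=0 B.r0=2
A.r0=0 A.r1=2 B.r0=0
A.r0=0 A.r1=2 B.r0=2
A.r0=1 A.r1=2 B.r0=0
A.r0=1 A.r1=2 B.r0=2
A.r0=2 A.r1=0 B.r0=0
A.r0=2 A.r1=0 B.r0=2
A.r0=2 A.r1=2 B.r0=0
A.r0=2 A.r1=2 B.r0=2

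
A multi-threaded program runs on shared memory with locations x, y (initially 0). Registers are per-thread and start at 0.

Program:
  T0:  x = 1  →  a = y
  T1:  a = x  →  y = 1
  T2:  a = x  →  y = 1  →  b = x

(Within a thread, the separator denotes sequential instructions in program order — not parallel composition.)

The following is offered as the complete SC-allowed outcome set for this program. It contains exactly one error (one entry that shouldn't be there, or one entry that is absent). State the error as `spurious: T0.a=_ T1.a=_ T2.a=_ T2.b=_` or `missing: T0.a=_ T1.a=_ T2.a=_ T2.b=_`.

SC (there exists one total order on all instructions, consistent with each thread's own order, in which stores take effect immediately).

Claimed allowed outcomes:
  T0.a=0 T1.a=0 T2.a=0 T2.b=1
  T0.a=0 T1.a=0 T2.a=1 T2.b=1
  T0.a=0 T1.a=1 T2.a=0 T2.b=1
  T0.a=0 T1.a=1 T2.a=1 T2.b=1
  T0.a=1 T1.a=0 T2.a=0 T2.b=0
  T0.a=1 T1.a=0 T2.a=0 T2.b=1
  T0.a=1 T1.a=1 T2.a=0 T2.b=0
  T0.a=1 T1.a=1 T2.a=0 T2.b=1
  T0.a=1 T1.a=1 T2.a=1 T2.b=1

missing: T0.a=1 T1.a=0 T2.a=1 T2.b=1

outcome vector order: (T0.a,T1.a,T2.a,T2.b)
SC (10): (0,0,0,1) (0,0,1,1) (0,1,0,1) (0,1,1,1) (1,0,0,0) (1,0,0,1) (1,0,1,1) (1,1,0,0) (1,1,0,1) (1,1,1,1)
SC∖claimed = {(1,0,1,1)}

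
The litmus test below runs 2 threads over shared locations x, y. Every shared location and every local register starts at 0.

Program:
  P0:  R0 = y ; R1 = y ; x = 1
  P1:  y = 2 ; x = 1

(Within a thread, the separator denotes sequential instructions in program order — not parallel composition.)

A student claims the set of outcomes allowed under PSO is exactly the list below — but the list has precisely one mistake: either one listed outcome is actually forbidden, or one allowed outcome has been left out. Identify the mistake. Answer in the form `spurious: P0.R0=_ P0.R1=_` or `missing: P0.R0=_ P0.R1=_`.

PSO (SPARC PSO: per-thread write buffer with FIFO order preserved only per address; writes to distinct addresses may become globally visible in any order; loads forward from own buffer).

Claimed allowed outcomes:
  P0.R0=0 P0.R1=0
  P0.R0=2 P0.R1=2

missing: P0.R0=0 P0.R1=2

outcome vector order: (P0.R0,P0.R1)
[PSO] allowed = {<0 0> <0 2> <2 2>}
PSO∖claimed = {<0 2>}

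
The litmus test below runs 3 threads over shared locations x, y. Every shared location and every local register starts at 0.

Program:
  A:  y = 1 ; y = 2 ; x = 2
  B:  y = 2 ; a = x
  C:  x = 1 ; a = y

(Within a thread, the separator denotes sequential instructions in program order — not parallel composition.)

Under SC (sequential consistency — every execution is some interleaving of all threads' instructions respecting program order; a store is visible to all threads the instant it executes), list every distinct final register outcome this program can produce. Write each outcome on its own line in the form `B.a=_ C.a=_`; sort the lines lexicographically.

B.a=0 C.a=1
B.a=0 C.a=2
B.a=1 C.a=0
B.a=1 C.a=1
B.a=1 C.a=2
B.a=2 C.a=0
B.a=2 C.a=1
B.a=2 C.a=2

outcome vector order: (B.a,C.a)
|SC outcomes| = 8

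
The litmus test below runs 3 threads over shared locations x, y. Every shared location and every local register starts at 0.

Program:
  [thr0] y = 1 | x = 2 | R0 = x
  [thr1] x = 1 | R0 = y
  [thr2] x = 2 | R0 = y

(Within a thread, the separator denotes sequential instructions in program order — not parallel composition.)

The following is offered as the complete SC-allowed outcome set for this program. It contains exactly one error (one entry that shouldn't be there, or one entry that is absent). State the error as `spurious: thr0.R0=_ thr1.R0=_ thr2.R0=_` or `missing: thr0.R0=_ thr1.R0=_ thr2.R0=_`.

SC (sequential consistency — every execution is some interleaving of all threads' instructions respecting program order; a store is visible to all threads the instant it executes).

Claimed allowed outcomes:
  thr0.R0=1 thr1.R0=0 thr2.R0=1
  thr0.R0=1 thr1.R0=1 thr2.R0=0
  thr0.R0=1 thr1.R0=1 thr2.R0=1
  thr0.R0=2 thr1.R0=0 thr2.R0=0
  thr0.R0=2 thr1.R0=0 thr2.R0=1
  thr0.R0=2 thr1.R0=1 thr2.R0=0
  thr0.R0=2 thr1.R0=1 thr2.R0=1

outcome vector order: (thr0.R0,thr1.R0,thr2.R0)
SC: 6 outcomes — {(1,1,0), (1,1,1), (2,0,0), (2,0,1), (2,1,0), (2,1,1)}
claimed∖SC = {(1,0,1)}

spurious: thr0.R0=1 thr1.R0=0 thr2.R0=1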